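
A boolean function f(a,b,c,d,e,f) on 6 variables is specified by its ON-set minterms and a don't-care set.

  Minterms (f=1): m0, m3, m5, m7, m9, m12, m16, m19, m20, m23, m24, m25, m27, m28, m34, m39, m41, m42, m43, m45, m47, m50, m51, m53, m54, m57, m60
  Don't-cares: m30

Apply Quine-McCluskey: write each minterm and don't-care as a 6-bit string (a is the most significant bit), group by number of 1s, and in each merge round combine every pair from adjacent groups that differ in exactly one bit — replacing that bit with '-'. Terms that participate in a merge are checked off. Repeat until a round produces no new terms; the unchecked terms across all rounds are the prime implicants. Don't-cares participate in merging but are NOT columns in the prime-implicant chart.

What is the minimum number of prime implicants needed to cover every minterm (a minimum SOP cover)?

14

Round 0: 000000✓ 000011✓ 000101✓ 000111✓ 001001✓ 001100✓ 010000✓ 010011✓ 010100✓ 010111✓ 011000✓ 011001✓ 011011✓ 011100✓ 011110✓ 100010✓ 100111✓ 101001✓ 101010✓ 101011✓ 101101✓ 101111✓ 110010✓ 110011✓ 110101 110110✓ 111001✓ 111100✓
Round 1: -00111 -01001✓ -10011 -11001✓ -11100 0-0000 0-0011✓ 0-0111✓ 0-1001✓ 0-1100 000-11✓ 0001-1 01-000✓ 01-011 01-100✓ 010-00✓ 010-11✓ 011-00✓ 0110-1 01100- 0111-0 1-0010 1-1001✓ 10-010 10-111 101-01✓ 101-11✓ 1010-1✓ 10101- 1011-1✓ 110-10 11001-
Round 2: --1001 0-0-11 01--00 101--1
PIs = {--1001, -00111, -10011, -11100, 0-0-11, 0-0000, 0-1100, 0001-1, 01--00, 01-011, 0110-1, 01100-, 0111-0, 1-0010, 10-010, 10-111, 101--1, 10101-, 110-10, 11001-, 110101}
Coverage chart:
  m0: 0-0000 ←essential
  m3: 0-0-11 ←essential
  m5: 0001-1 ←essential
  m7: -00111,0-0-11,0001-1
  m9: --1001 ←essential
  m12: 0-1100 ←essential
  m16: 0-0000,01--00
  m19: -10011,0-0-11,01-011
  m20: 01--00 ←essential
  m23: 0-0-11 ←essential
  m24: 01--00,01100-
  m25: --1001,0110-1,01100-
  m27: 01-011,0110-1
  m28: -11100,0-1100,01--00,0111-0
  m34: 1-0010,10-010
  m39: -00111,10-111
  m41: --1001,101--1
  m42: 10-010,10101-
  m43: 101--1,10101-
  m45: 101--1 ←essential
  m47: 10-111,101--1
  m50: 1-0010,110-10,11001-
  m51: -10011,11001-
  m53: 110101 ←essential
  m54: 110-10 ←essential
  m57: --1001 ←essential
  m60: -11100 ←essential
Essential: --1001, -11100, 0-0-11, 0-0000, 0-1100, 0001-1, 01--00, 101--1, 110-10, 110101
Petrick residual → -00111, -10011, 01-011, 10-010
Min cover (14 terms): cd'e'f + b'c'def + bc'd'ef + bcde'f' + a'c'ef + a'c'd'e'f' + a'cde'f' + a'b'c'df + a'be'f' + a'bd'ef + ab'd'ef' + ab'cf + abc'ef' + abc'de'f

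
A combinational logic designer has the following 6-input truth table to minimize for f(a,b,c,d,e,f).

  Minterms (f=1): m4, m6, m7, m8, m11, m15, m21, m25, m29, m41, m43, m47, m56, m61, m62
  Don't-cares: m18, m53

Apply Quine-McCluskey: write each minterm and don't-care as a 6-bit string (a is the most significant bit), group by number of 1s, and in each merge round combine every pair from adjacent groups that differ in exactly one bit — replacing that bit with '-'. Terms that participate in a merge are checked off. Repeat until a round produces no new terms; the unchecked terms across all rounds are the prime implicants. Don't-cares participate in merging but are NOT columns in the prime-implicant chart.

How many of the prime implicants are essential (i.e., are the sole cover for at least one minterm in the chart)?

[col 0] 000100*, 000110*, 000111*, 001000, 001011*, 001111*, 010010, 010101*, 011001*, 011101*, 101001*, 101011*, 101111*, 110101*, 111000, 111101*, 111110
[col 1] -01011*, -01111*, -10101*, -11101*, 00-111, 0001-0, 00011-, 001-11*, 01-101*, 011-01, 101-11*, 1010-1, 11-101*
[col 2] -01-11, -1-101
Prime implicants: -01-11, -1-101, 00-111, 0001-0, 00011-, 001000, 010010, 011-01, 1010-1, 111000, 111110
PI chart (minterm → PIs covering it):
  4 | 0001-0  (sole → essential)
  6 | 0001-0,00011-
  7 | 00-111,00011-
  8 | 001000  (sole → essential)
  11 | -01-11  (sole → essential)
  15 | -01-11,00-111
  21 | -1-101  (sole → essential)
  25 | 011-01  (sole → essential)
  29 | -1-101,011-01
  41 | 1010-1  (sole → essential)
  43 | -01-11,1010-1
  47 | -01-11  (sole → essential)
  56 | 111000  (sole → essential)
  61 | -1-101  (sole → essential)
  62 | 111110  (sole → essential)
Essential prime implicants: -01-11, -1-101, 0001-0, 001000, 011-01, 1010-1, 111000, 111110

8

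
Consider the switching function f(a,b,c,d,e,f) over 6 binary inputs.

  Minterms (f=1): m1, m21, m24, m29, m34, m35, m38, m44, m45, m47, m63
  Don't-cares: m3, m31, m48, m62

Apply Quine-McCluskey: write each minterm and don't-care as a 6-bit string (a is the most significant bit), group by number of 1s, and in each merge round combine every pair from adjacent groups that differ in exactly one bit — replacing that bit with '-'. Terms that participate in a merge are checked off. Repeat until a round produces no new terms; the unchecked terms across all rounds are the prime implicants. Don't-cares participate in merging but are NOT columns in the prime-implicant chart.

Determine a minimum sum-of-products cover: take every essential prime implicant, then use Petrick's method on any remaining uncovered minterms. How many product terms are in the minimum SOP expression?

size-2^0 implicants → 000001(✓)  000011(✓)  010101(✓)  011000  011101(✓)  011111(✓)  100010(✓)  100011(✓)  100110(✓)  101100(✓)  101101(✓)  101111(✓)  110000  111110(✓)  111111(✓)
size-2^1 implicants → -00011  -11111  0000-1  01-101  0111-1  1-1111  100-10  10001-  1011-1  10110-  11111-
Unchecked terms (primes): -00011, -11111, 0000-1, 01-101, 011000, 0111-1, 1-1111, 100-10, 10001-, 1011-1, 10110-, 110000, 11111-
Minterm coverage:
  m1 ⊆ 0000-1 [E]
  m21 ⊆ 01-101 [E]
  m24 ⊆ 011000 [E]
  m29 ⊆ 01-101,0111-1
  m34 ⊆ 100-10,10001-
  m35 ⊆ -00011,10001-
  m38 ⊆ 100-10 [E]
  m44 ⊆ 10110- [E]
  m45 ⊆ 1011-1,10110-
  m47 ⊆ 1-1111,1011-1
  m63 ⊆ -11111,1-1111,11111-
E = {0000-1, 01-101, 011000, 100-10, 10110-}
Petrick residual → -00011, 1-1111
Cover = b'c'd'ef + a'b'c'd'f + a'bde'f + a'bcd'e'f' + acdef + ab'c'ef' + ab'cde'  |cover|=7

7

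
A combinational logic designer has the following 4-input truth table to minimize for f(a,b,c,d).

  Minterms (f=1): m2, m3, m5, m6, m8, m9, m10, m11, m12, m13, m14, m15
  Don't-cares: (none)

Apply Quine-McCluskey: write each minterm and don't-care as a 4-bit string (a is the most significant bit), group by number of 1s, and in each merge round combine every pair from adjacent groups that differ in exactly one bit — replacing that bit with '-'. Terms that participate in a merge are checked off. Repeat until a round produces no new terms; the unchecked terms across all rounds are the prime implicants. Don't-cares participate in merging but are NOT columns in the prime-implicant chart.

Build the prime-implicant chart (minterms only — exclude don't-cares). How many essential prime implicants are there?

[col 0] 0010*, 0011*, 0101*, 0110*, 1000*, 1001*, 1010*, 1011*, 1100*, 1101*, 1110*, 1111*
[col 1] -010*, -011*, -101, -110*, 0-10*, 001-*, 1-00*, 1-01*, 1-10*, 1-11*, 10-0*, 10-1*, 100-*, 101-*, 11-0*, 11-1*, 110-*, 111-*
[col 2] --10, -01-, 1--0*, 1--1*, 1-0-*, 1-1-*, 10--*, 11--*
[col 3] 1---
Prime implicants: --10, -01-, -101, 1---
PI chart (minterm → PIs covering it):
  2 | --10,-01-
  3 | -01-  (sole → essential)
  5 | -101  (sole → essential)
  6 | --10  (sole → essential)
  8 | 1---  (sole → essential)
  9 | 1---  (sole → essential)
  10 | --10,-01-,1---
  11 | -01-,1---
  12 | 1---  (sole → essential)
  13 | -101,1---
  14 | --10,1---
  15 | 1---  (sole → essential)
Essential prime implicants: --10, -01-, -101, 1---

4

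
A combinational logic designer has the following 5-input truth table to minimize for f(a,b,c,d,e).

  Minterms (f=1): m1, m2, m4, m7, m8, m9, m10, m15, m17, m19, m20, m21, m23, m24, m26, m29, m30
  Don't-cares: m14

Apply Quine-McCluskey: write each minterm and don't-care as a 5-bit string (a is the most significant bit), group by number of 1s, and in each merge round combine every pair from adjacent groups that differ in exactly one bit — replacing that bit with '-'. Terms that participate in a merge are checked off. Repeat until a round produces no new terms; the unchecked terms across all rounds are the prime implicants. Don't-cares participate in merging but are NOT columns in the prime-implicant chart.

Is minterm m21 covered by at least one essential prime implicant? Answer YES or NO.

YES

Round 0: 00001✓ 00010✓ 00100✓ 00111✓ 01000✓ 01001✓ 01010✓ 01110✓ 01111✓ 10001✓ 10011✓ 10100✓ 10101✓ 10111✓ 11000✓ 11010✓ 11101✓ 11110✓
Round 1: -0001 -0100 -0111 -1000✓ -1010✓ -1110✓ 0-001 0-010 0-111 01-10✓ 010-0✓ 0100- 0111- 1-101 10-01✓ 10-11✓ 100-1✓ 101-1✓ 1010- 11-10✓ 110-0✓
Round 2: -1-10 -10-0 10--1
PIs = {-0001, -0100, -0111, -1-10, -10-0, 0-001, 0-010, 0-111, 0100-, 0111-, 1-101, 10--1, 1010-}
Coverage chart:
  m1: -0001,0-001
  m2: 0-010 ←essential
  m4: -0100 ←essential
  m7: -0111,0-111
  m8: -10-0,0100-
  m9: 0-001,0100-
  m10: -1-10,-10-0,0-010
  m15: 0-111,0111-
  m17: -0001,10--1
  m19: 10--1 ←essential
  m20: -0100,1010-
  m21: 1-101,10--1,1010-
  m23: -0111,10--1
  m24: -10-0 ←essential
  m26: -1-10,-10-0
  m29: 1-101 ←essential
  m30: -1-10 ←essential
Essential: -0100, -1-10, -10-0, 0-010, 1-101, 10--1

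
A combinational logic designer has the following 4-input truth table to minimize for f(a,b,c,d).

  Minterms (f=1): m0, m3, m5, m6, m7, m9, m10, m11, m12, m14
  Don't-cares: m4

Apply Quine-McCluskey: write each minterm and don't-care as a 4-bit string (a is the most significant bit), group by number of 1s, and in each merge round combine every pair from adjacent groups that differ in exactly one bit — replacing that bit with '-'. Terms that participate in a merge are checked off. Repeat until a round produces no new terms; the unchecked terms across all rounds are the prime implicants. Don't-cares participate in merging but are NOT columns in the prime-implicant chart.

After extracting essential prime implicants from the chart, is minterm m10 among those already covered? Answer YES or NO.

[col 0] 0000*, 0011*, 0100*, 0101*, 0110*, 0111*, 1001*, 1010*, 1011*, 1100*, 1110*
[col 1] -011, -100*, -110*, 0-00, 0-11, 01-0*, 01-1*, 010-*, 011-*, 1-10, 10-1, 101-, 11-0*
[col 2] -1-0, 01--
Prime implicants: -011, -1-0, 0-00, 0-11, 01--, 1-10, 10-1, 101-
PI chart (minterm → PIs covering it):
  0 | 0-00  (sole → essential)
  3 | -011,0-11
  5 | 01--  (sole → essential)
  6 | -1-0,01--
  7 | 0-11,01--
  9 | 10-1  (sole → essential)
  10 | 1-10,101-
  11 | -011,10-1,101-
  12 | -1-0  (sole → essential)
  14 | -1-0,1-10
Essential prime implicants: -1-0, 0-00, 01--, 10-1

NO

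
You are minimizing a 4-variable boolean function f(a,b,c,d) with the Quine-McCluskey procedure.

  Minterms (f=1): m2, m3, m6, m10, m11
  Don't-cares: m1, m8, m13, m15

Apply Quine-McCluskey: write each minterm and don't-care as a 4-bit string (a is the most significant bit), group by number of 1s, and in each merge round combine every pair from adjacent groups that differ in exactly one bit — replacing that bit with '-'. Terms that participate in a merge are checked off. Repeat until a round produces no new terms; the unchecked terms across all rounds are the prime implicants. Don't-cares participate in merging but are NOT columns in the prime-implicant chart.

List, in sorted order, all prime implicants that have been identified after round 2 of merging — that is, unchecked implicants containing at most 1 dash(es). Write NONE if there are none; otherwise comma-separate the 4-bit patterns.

0-10, 00-1, 1-11, 10-0, 11-1

size-2^0 implicants → 0001(✓)  0010(✓)  0011(✓)  0110(✓)  1000(✓)  1010(✓)  1011(✓)  1101(✓)  1111(✓)
size-2^1 implicants → -010(✓)  -011(✓)  0-10  00-1  001-(✓)  1-11  10-0  101-(✓)  11-1
size-2^2 implicants → -01-
Unchecked terms (primes): -01-, 0-10, 00-1, 1-11, 10-0, 11-1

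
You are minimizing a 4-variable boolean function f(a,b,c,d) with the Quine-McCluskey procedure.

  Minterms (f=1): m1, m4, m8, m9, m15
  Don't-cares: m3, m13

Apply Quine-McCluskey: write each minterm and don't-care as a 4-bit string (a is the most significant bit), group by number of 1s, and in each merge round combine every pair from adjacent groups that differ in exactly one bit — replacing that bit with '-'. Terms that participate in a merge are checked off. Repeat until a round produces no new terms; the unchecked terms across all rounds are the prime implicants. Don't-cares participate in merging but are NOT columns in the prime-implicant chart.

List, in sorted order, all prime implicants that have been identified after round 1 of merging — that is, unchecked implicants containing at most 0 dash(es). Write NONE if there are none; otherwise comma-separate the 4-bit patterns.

0100

Round 0: 0001✓ 0011✓ 0100 1000✓ 1001✓ 1101✓ 1111✓
Round 1: -001 00-1 1-01 100- 11-1
PIs = {-001, 00-1, 0100, 1-01, 100-, 11-1}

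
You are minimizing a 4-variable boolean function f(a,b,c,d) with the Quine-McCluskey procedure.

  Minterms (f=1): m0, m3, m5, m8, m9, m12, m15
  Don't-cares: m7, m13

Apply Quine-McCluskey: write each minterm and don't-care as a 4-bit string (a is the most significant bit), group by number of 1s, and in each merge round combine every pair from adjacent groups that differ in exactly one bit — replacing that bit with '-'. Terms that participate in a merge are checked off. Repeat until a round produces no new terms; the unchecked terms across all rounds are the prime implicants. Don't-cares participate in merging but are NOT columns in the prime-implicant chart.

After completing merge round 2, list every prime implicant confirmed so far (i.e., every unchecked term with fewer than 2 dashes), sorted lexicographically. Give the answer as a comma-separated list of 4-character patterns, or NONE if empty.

size-2^0 implicants → 0000(✓)  0011(✓)  0101(✓)  0111(✓)  1000(✓)  1001(✓)  1100(✓)  1101(✓)  1111(✓)
size-2^1 implicants → -000  -101(✓)  -111(✓)  0-11  01-1(✓)  1-00(✓)  1-01(✓)  100-(✓)  11-1(✓)  110-(✓)
size-2^2 implicants → -1-1  1-0-
Unchecked terms (primes): -000, -1-1, 0-11, 1-0-

-000, 0-11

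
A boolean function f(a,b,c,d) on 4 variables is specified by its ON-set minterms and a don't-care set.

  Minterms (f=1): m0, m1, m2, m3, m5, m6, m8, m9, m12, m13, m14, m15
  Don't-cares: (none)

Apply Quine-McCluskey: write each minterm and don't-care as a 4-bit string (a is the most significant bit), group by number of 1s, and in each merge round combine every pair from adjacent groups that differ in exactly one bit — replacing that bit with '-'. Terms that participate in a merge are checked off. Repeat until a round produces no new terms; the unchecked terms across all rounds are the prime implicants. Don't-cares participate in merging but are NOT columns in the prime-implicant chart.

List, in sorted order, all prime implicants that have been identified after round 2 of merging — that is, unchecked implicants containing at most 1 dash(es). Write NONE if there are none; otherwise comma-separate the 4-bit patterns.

-110, 0-10

[col 0] 0000*, 0001*, 0010*, 0011*, 0101*, 0110*, 1000*, 1001*, 1100*, 1101*, 1110*, 1111*
[col 1] -000*, -001*, -101*, -110, 0-01*, 0-10, 00-0*, 00-1*, 000-*, 001-*, 1-00*, 1-01*, 100-*, 11-0*, 11-1*, 110-*, 111-*
[col 2] --01, -00-, 00--, 1-0-, 11--
Prime implicants: --01, -00-, -110, 0-10, 00--, 1-0-, 11--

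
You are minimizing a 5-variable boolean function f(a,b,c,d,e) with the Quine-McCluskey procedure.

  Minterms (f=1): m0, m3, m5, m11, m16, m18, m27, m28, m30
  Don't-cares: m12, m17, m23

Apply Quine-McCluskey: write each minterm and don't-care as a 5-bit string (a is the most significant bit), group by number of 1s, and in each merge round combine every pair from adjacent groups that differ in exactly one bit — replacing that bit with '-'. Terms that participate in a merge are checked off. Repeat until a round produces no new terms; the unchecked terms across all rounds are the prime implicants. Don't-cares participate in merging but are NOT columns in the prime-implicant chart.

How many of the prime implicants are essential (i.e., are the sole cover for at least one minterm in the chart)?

6

size-2^0 implicants → 00000(✓)  00011(✓)  00101  01011(✓)  01100(✓)  10000(✓)  10001(✓)  10010(✓)  10111  11011(✓)  11100(✓)  11110(✓)
size-2^1 implicants → -0000  -1011  -1100  0-011  100-0  1000-  111-0
Unchecked terms (primes): -0000, -1011, -1100, 0-011, 00101, 100-0, 1000-, 10111, 111-0
Minterm coverage:
  m0 ⊆ -0000 [E]
  m3 ⊆ 0-011 [E]
  m5 ⊆ 00101 [E]
  m11 ⊆ -1011,0-011
  m16 ⊆ -0000,100-0,1000-
  m18 ⊆ 100-0 [E]
  m27 ⊆ -1011 [E]
  m28 ⊆ -1100,111-0
  m30 ⊆ 111-0 [E]
E = {-0000, -1011, 0-011, 00101, 100-0, 111-0}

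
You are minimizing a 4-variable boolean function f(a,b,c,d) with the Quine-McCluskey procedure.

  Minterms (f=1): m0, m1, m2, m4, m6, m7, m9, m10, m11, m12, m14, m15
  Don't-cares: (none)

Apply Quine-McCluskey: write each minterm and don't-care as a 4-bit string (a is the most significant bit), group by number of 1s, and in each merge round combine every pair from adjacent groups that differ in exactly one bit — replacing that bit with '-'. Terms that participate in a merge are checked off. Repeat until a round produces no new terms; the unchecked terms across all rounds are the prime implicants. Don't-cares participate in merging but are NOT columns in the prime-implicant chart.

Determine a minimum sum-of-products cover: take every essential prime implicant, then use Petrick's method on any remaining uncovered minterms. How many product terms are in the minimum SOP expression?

size-2^0 implicants → 0000(✓)  0001(✓)  0010(✓)  0100(✓)  0110(✓)  0111(✓)  1001(✓)  1010(✓)  1011(✓)  1100(✓)  1110(✓)  1111(✓)
size-2^1 implicants → -001  -010(✓)  -100(✓)  -110(✓)  -111(✓)  0-00(✓)  0-10(✓)  00-0(✓)  000-  01-0(✓)  011-(✓)  1-10(✓)  1-11(✓)  10-1  101-(✓)  11-0(✓)  111-(✓)
size-2^2 implicants → --10  -1-0  -11-  0--0  1-1-
Unchecked terms (primes): --10, -001, -1-0, -11-, 0--0, 000-, 1-1-, 10-1
Minterm coverage:
  m0 ⊆ 0--0,000-
  m1 ⊆ -001,000-
  m2 ⊆ --10,0--0
  m4 ⊆ -1-0,0--0
  m6 ⊆ --10,-1-0,-11-,0--0
  m7 ⊆ -11- [E]
  m9 ⊆ -001,10-1
  m10 ⊆ --10,1-1-
  m11 ⊆ 1-1-,10-1
  m12 ⊆ -1-0 [E]
  m14 ⊆ --10,-1-0,-11-,1-1-
  m15 ⊆ -11-,1-1-
E = {-1-0, -11-}
Petrick residual → --10, 000-, 10-1
Cover = cd' + bd' + bc + a'b'c' + ab'd  |cover|=5

5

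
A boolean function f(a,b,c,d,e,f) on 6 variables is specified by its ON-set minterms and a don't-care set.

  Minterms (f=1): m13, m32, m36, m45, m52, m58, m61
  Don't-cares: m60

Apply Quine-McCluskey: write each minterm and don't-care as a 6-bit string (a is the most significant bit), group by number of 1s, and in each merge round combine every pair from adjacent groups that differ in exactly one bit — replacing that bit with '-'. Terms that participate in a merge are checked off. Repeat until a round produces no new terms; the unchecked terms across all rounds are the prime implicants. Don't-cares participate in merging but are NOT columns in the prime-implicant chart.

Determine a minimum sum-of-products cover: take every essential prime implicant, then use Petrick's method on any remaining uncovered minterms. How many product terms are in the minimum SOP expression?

Round 0: 001101✓ 100000✓ 100100✓ 101101✓ 110100✓ 111010 111100✓ 111101✓
Round 1: -01101 1-0100 1-1101 100-00 11-100 11110-
PIs = {-01101, 1-0100, 1-1101, 100-00, 11-100, 111010, 11110-}
Coverage chart:
  m13: -01101 ←essential
  m32: 100-00 ←essential
  m36: 1-0100,100-00
  m45: -01101,1-1101
  m52: 1-0100,11-100
  m58: 111010 ←essential
  m61: 1-1101,11110-
Essential: -01101, 100-00, 111010
Petrick residual → 1-0100, 1-1101
Min cover (5 terms): b'cde'f + ac'de'f' + acde'f + ab'c'e'f' + abcd'ef'

5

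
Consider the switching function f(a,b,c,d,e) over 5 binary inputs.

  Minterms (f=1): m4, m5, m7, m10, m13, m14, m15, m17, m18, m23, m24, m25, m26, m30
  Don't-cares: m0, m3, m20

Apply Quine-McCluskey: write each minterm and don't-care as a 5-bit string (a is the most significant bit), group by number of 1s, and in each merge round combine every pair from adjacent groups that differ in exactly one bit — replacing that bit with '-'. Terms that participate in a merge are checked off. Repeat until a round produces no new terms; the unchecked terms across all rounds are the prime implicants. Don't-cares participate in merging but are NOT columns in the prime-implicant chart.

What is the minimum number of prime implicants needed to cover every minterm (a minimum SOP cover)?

[col 0] 00000*, 00011*, 00100*, 00101*, 00111*, 01010*, 01101*, 01110*, 01111*, 10001*, 10010*, 10100*, 10111*, 11000*, 11001*, 11010*, 11110*
[col 1] -0100, -0111, -1010*, -1110*, 0-101*, 0-111*, 00-00, 00-11, 001-1*, 0010-, 01-10*, 011-1*, 0111-, 1-001, 1-010, 11-10*, 110-0, 1100-
[col 2] -1-10, 0-1-1
Prime implicants: -0100, -0111, -1-10, 0-1-1, 00-00, 00-11, 0010-, 0111-, 1-001, 1-010, 110-0, 1100-
PI chart (minterm → PIs covering it):
  4 | -0100,00-00,0010-
  5 | 0-1-1,0010-
  7 | -0111,0-1-1,00-11
  10 | -1-10  (sole → essential)
  13 | 0-1-1  (sole → essential)
  14 | -1-10,0111-
  15 | 0-1-1,0111-
  17 | 1-001  (sole → essential)
  18 | 1-010  (sole → essential)
  23 | -0111  (sole → essential)
  24 | 110-0,1100-
  25 | 1-001,1100-
  26 | -1-10,1-010,110-0
  30 | -1-10  (sole → essential)
Essential prime implicants: -0111, -1-10, 0-1-1, 1-001, 1-010
Petrick residual → -0100, 110-0
Minimum SOP uses 7 PIs: b'cd'e' + b'cde + bde' + a'ce + ac'd'e + ac'de' + abc'e'

7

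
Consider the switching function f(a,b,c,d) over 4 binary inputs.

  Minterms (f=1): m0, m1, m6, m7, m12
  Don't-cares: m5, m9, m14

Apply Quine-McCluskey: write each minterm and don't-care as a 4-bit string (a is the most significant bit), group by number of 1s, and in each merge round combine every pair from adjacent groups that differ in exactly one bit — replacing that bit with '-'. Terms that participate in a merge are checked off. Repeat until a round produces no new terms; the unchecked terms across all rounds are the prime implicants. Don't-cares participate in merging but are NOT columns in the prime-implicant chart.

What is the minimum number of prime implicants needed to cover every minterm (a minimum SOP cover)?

3

Round 0: 0000✓ 0001✓ 0101✓ 0110✓ 0111✓ 1001✓ 1100✓ 1110✓
Round 1: -001 -110 0-01 000- 01-1 011- 11-0
PIs = {-001, -110, 0-01, 000-, 01-1, 011-, 11-0}
Coverage chart:
  m0: 000- ←essential
  m1: -001,0-01,000-
  m6: -110,011-
  m7: 01-1,011-
  m12: 11-0 ←essential
Essential: 000-, 11-0
Petrick residual → 011-
Min cover (3 terms): a'b'c' + a'bc + abd'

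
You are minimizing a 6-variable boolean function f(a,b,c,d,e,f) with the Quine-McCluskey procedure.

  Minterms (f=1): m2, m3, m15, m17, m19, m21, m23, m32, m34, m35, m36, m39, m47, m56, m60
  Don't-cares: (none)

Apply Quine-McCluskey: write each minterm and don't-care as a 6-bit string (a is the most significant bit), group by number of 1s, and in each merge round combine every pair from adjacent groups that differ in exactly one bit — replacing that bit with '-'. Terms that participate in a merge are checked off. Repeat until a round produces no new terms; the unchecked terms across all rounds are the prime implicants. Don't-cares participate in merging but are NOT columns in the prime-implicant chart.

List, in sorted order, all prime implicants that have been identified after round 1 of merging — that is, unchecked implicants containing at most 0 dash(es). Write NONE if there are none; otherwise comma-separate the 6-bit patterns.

[col 0] 000010*, 000011*, 001111*, 010001*, 010011*, 010101*, 010111*, 100000*, 100010*, 100011*, 100100*, 100111*, 101111*, 111000*, 111100*
[col 1] -00010*, -00011*, -01111, 0-0011, 00001-*, 010-01*, 010-11*, 0100-1*, 0101-1*, 10-111, 100-00, 100-11, 1000-0, 10001-*, 111-00
[col 2] -0001-, 010--1
Prime implicants: -0001-, -01111, 0-0011, 010--1, 10-111, 100-00, 100-11, 1000-0, 111-00

NONE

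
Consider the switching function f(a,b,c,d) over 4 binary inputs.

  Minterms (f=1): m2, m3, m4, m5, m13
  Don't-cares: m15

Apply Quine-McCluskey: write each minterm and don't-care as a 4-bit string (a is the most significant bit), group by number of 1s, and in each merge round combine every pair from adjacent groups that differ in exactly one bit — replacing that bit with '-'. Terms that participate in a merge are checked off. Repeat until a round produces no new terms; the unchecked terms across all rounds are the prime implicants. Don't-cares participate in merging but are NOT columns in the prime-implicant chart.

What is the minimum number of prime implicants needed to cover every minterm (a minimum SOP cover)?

[col 0] 0010*, 0011*, 0100*, 0101*, 1101*, 1111*
[col 1] -101, 001-, 010-, 11-1
Prime implicants: -101, 001-, 010-, 11-1
PI chart (minterm → PIs covering it):
  2 | 001-  (sole → essential)
  3 | 001-  (sole → essential)
  4 | 010-  (sole → essential)
  5 | -101,010-
  13 | -101,11-1
Essential prime implicants: 001-, 010-
Petrick residual → -101
Minimum SOP uses 3 PIs: bc'd + a'b'c + a'bc'

3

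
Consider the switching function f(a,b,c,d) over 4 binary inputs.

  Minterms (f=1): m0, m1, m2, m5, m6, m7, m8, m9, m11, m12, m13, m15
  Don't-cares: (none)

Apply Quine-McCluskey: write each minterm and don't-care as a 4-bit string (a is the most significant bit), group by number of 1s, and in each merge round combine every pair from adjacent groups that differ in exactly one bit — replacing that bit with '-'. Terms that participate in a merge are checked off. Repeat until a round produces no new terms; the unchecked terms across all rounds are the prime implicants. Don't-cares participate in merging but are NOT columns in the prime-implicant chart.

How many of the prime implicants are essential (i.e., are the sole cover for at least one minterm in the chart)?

2

size-2^0 implicants → 0000(✓)  0001(✓)  0010(✓)  0101(✓)  0110(✓)  0111(✓)  1000(✓)  1001(✓)  1011(✓)  1100(✓)  1101(✓)  1111(✓)
size-2^1 implicants → -000(✓)  -001(✓)  -101(✓)  -111(✓)  0-01(✓)  0-10  00-0  000-(✓)  01-1(✓)  011-  1-00(✓)  1-01(✓)  1-11(✓)  10-1(✓)  100-(✓)  11-1(✓)  110-(✓)
size-2^2 implicants → --01  -00-  -1-1  1--1  1-0-
Unchecked terms (primes): --01, -00-, -1-1, 0-10, 00-0, 011-, 1--1, 1-0-
Minterm coverage:
  m0 ⊆ -00-,00-0
  m1 ⊆ --01,-00-
  m2 ⊆ 0-10,00-0
  m5 ⊆ --01,-1-1
  m6 ⊆ 0-10,011-
  m7 ⊆ -1-1,011-
  m8 ⊆ -00-,1-0-
  m9 ⊆ --01,-00-,1--1,1-0-
  m11 ⊆ 1--1 [E]
  m12 ⊆ 1-0- [E]
  m13 ⊆ --01,-1-1,1--1,1-0-
  m15 ⊆ -1-1,1--1
E = {1--1, 1-0-}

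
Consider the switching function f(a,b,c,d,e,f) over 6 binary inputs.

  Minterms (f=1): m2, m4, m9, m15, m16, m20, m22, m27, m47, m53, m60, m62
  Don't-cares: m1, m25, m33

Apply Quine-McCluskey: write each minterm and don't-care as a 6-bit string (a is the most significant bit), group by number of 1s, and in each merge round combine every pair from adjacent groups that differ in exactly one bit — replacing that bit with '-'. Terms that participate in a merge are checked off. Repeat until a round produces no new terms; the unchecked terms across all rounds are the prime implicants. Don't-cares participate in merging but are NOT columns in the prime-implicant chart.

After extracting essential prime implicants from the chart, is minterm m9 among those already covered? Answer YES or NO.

NO

[col 0] 000001*, 000010, 000100*, 001001*, 001111*, 010000*, 010100*, 010110*, 011001*, 011011*, 100001*, 101111*, 110101, 111100*, 111110*
[col 1] -00001, -01111, 0-0100, 0-1001, 00-001, 010-00, 0101-0, 0110-1, 1111-0
Prime implicants: -00001, -01111, 0-0100, 0-1001, 00-001, 000010, 010-00, 0101-0, 0110-1, 110101, 1111-0
PI chart (minterm → PIs covering it):
  2 | 000010  (sole → essential)
  4 | 0-0100  (sole → essential)
  9 | 0-1001,00-001
  15 | -01111  (sole → essential)
  16 | 010-00  (sole → essential)
  20 | 0-0100,010-00,0101-0
  22 | 0101-0  (sole → essential)
  27 | 0110-1  (sole → essential)
  47 | -01111  (sole → essential)
  53 | 110101  (sole → essential)
  60 | 1111-0  (sole → essential)
  62 | 1111-0  (sole → essential)
Essential prime implicants: -01111, 0-0100, 000010, 010-00, 0101-0, 0110-1, 110101, 1111-0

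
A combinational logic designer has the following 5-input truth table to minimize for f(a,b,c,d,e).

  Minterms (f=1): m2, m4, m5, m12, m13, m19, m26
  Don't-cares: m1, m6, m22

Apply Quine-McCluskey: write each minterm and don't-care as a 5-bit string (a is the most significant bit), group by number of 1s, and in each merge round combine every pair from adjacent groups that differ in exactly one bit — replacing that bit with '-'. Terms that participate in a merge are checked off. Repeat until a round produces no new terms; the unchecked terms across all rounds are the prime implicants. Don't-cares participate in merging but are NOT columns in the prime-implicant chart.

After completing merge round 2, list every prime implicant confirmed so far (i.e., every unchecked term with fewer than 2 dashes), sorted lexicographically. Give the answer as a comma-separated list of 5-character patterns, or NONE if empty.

-0110, 00-01, 00-10, 001-0, 10011, 11010

size-2^0 implicants → 00001(✓)  00010(✓)  00100(✓)  00101(✓)  00110(✓)  01100(✓)  01101(✓)  10011  10110(✓)  11010
size-2^1 implicants → -0110  0-100(✓)  0-101(✓)  00-01  00-10  001-0  0010-(✓)  0110-(✓)
size-2^2 implicants → 0-10-
Unchecked terms (primes): -0110, 0-10-, 00-01, 00-10, 001-0, 10011, 11010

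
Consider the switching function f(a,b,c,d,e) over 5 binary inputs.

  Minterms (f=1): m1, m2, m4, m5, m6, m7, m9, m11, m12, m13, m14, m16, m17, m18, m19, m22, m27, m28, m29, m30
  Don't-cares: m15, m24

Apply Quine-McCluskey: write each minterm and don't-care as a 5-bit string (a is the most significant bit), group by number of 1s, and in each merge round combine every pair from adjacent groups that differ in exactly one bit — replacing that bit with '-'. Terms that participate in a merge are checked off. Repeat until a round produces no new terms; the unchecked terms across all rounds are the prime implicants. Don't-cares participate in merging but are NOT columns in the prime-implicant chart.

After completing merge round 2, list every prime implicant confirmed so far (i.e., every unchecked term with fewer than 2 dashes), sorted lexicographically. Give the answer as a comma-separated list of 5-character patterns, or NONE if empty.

[col 0] 00001*, 00010*, 00100*, 00101*, 00110*, 00111*, 01001*, 01011*, 01100*, 01101*, 01110*, 01111*, 10000*, 10001*, 10010*, 10011*, 10110*, 11000*, 11011*, 11100*, 11101*, 11110*
[col 1] -0001, -0010*, -0110*, -1011, -1100*, -1101*, -1110*, 0-001*, 0-100*, 0-101*, 0-110*, 0-111*, 00-01*, 00-10*, 001-0*, 001-1*, 0010-*, 0011-*, 01-01*, 01-11*, 010-1*, 011-0*, 011-1*, 0110-*, 0111-*, 1-000, 1-011, 1-110*, 10-10*, 100-0*, 100-1*, 1000-*, 1001-*, 11-00, 111-0*, 1110-*
[col 2] --110, -0-10, -11-0, -110-, 0--01, 0-1-0*, 0-1-1*, 0-10-*, 0-11-*, 001--*, 01--1, 011--*, 100--
[col 3] 0-1--
Prime implicants: --110, -0-10, -0001, -1011, -11-0, -110-, 0--01, 0-1--, 01--1, 1-000, 1-011, 100--, 11-00

-0001, -1011, 1-000, 1-011, 11-00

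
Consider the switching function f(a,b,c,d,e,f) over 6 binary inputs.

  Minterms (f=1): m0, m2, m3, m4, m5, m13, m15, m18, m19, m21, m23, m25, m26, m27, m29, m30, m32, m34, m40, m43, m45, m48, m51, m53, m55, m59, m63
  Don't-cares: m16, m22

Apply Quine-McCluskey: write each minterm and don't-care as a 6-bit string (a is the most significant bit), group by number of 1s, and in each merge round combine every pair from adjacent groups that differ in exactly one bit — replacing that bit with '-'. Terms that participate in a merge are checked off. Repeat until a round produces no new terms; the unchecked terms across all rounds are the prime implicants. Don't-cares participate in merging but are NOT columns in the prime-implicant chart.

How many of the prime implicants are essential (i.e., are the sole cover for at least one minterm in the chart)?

10

Round 0: 000000✓ 000010✓ 000011✓ 000100✓ 000101✓ 001101✓ 001111✓ 010000✓ 010010✓ 010011✓ 010101✓ 010110✓ 010111✓ 011001✓ 011010✓ 011011✓ 011101✓ 011110✓ 100000✓ 100010✓ 101000✓ 101011✓ 101101✓ 110000✓ 110011✓ 110101✓ 110111✓ 111011✓ 111111✓
Round 1: -00000✓ -00010✓ -01101 -10000✓ -10011✓ -10101✓ -10111✓ -11011✓ 0-0000✓ 0-0010✓ 0-0011✓ 0-0101✓ 0-1101✓ 00-101✓ 000-00 0000-0✓ 00001-✓ 00010- 0011-1 01-010✓ 01-011✓ 01-101✓ 01-110✓ 010-10✓ 010-11✓ 0100-0✓ 01001-✓ 0101-1✓ 01011-✓ 011-01 011-10✓ 0110-1 01101-✓ 1-0000✓ 1-1011 10-000 1000-0✓ 11-011✓ 11-111✓ 110-11✓ 1101-1✓ 111-11✓
Round 2: --0000 -000-0 -1-011 -10-11 -101-1 0--101 0-00-0 0-001- 01--10 01-01- 010-1- 11--11
PIs = {--0000, -000-0, -01101, -1-011, -10-11, -101-1, 0--101, 0-00-0, 0-001-, 000-00, 00010-, 0011-1, 01--10, 01-01-, 010-1-, 011-01, 0110-1, 1-1011, 10-000, 11--11}
Coverage chart:
  m0: --0000,-000-0,0-00-0,000-00
  m2: -000-0,0-00-0,0-001-
  m3: 0-001- ←essential
  m4: 000-00,00010-
  m5: 0--101,00010-
  m13: -01101,0--101,0011-1
  m15: 0011-1 ←essential
  m18: 0-00-0,0-001-,01--10,01-01-,010-1-
  m19: -1-011,-10-11,0-001-,01-01-,010-1-
  m21: -101-1,0--101
  m23: -10-11,-101-1,010-1-
  m25: 011-01,0110-1
  m26: 01--10,01-01-
  m27: -1-011,01-01-,0110-1
  m29: 0--101,011-01
  m30: 01--10 ←essential
  m32: --0000,-000-0,10-000
  m34: -000-0 ←essential
  m40: 10-000 ←essential
  m43: 1-1011 ←essential
  m45: -01101 ←essential
  m48: --0000 ←essential
  m51: -1-011,-10-11,11--11
  m53: -101-1 ←essential
  m55: -10-11,-101-1,11--11
  m59: -1-011,1-1011,11--11
  m63: 11--11 ←essential
Essential: --0000, -000-0, -01101, -101-1, 0-001-, 0011-1, 01--10, 1-1011, 10-000, 11--11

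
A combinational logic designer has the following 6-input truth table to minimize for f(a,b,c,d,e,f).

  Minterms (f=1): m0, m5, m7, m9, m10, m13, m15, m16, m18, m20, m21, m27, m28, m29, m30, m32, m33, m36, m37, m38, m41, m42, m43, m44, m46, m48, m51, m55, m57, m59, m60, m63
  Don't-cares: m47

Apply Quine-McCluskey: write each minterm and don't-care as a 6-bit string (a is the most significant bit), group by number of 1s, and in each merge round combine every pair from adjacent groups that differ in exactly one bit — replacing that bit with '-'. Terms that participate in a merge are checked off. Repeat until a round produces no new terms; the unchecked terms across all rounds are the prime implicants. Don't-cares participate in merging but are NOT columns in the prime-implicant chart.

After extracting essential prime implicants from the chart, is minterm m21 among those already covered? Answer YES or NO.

[col 0] 000000*, 000101*, 000111*, 001001*, 001010*, 001101*, 001111*, 010000*, 010010*, 010100*, 010101*, 011011*, 011100*, 011101*, 011110*, 100000*, 100001*, 100100*, 100101*, 100110*, 101001*, 101010*, 101011*, 101100*, 101110*, 101111*, 110000*, 110011*, 110111*, 111001*, 111011*, 111100*, 111111*
[col 1] -00000*, -00101, -01001, -01010, -01111, -10000*, -11011, -11100, 0-0000*, 0-0101*, 0-1101*, 00-101*, 00-111*, 0001-1*, 001-01, 0011-1*, 01-100*, 01-101*, 010-00, 0100-0, 01010-*, 0111-0, 01110-*, 1-0000*, 1-1001*, 1-1011*, 1-1100, 1-1111*, 10-001, 10-100*, 10-110*, 100-00*, 100-01*, 10000-*, 1001-0*, 10010-*, 101-10*, 101-11*, 1010-1*, 10101-*, 1011-0*, 10111-*, 11-011*, 11-111*, 110-11*, 111-11*, 1110-1*
[col 2] --0000, 0--101, 00-1-1, 01-10-, 1-1-11, 1-10-1, 10-1-0, 100-0-, 101-1-, 11--11
Prime implicants: --0000, -00101, -01001, -01010, -01111, -11011, -11100, 0--101, 00-1-1, 001-01, 01-10-, 010-00, 0100-0, 0111-0, 1-1-11, 1-10-1, 1-1100, 10-001, 10-1-0, 100-0-, 101-1-, 11--11
PI chart (minterm → PIs covering it):
  0 | --0000  (sole → essential)
  5 | -00101,0--101,00-1-1
  7 | 00-1-1  (sole → essential)
  9 | -01001,001-01
  10 | -01010  (sole → essential)
  13 | 0--101,00-1-1,001-01
  15 | -01111,00-1-1
  16 | --0000,010-00,0100-0
  18 | 0100-0  (sole → essential)
  20 | 01-10-,010-00
  21 | 0--101,01-10-
  27 | -11011  (sole → essential)
  28 | -11100,01-10-,0111-0
  29 | 0--101,01-10-
  30 | 0111-0  (sole → essential)
  32 | --0000,100-0-
  33 | 10-001,100-0-
  36 | 10-1-0,100-0-
  37 | -00101,100-0-
  38 | 10-1-0  (sole → essential)
  41 | -01001,1-10-1,10-001
  42 | -01010,101-1-
  43 | 1-1-11,1-10-1,101-1-
  44 | 1-1100,10-1-0
  46 | 10-1-0,101-1-
  48 | --0000  (sole → essential)
  51 | 11--11  (sole → essential)
  55 | 11--11  (sole → essential)
  57 | 1-10-1  (sole → essential)
  59 | -11011,1-1-11,1-10-1,11--11
  60 | -11100,1-1100
  63 | 1-1-11,11--11
Essential prime implicants: --0000, -01010, -11011, 00-1-1, 0100-0, 0111-0, 1-10-1, 10-1-0, 11--11

NO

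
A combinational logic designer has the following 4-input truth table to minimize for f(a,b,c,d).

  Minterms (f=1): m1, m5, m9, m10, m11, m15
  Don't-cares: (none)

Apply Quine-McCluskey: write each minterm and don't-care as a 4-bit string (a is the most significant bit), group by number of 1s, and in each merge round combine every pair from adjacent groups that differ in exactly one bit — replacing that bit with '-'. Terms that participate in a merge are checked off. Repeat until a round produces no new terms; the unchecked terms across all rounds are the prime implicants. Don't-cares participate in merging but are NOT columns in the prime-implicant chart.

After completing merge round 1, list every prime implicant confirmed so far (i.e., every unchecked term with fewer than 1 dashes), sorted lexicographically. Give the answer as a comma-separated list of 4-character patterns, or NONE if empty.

[col 0] 0001*, 0101*, 1001*, 1010*, 1011*, 1111*
[col 1] -001, 0-01, 1-11, 10-1, 101-
Prime implicants: -001, 0-01, 1-11, 10-1, 101-

NONE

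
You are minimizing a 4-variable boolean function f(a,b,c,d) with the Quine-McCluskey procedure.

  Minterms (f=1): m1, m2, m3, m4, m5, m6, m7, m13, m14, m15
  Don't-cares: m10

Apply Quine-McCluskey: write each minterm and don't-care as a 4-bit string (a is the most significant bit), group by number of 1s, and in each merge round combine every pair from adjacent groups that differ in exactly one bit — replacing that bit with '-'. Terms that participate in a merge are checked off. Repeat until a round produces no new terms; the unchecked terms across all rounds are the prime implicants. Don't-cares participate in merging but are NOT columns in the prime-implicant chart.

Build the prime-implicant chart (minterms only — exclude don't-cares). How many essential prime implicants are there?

size-2^0 implicants → 0001(✓)  0010(✓)  0011(✓)  0100(✓)  0101(✓)  0110(✓)  0111(✓)  1010(✓)  1101(✓)  1110(✓)  1111(✓)
size-2^1 implicants → -010(✓)  -101(✓)  -110(✓)  -111(✓)  0-01(✓)  0-10(✓)  0-11(✓)  00-1(✓)  001-(✓)  01-0(✓)  01-1(✓)  010-(✓)  011-(✓)  1-10(✓)  11-1(✓)  111-(✓)
size-2^2 implicants → --10  -1-1  -11-  0--1  0-1-  01--
Unchecked terms (primes): --10, -1-1, -11-, 0--1, 0-1-, 01--
Minterm coverage:
  m1 ⊆ 0--1 [E]
  m2 ⊆ --10,0-1-
  m3 ⊆ 0--1,0-1-
  m4 ⊆ 01-- [E]
  m5 ⊆ -1-1,0--1,01--
  m6 ⊆ --10,-11-,0-1-,01--
  m7 ⊆ -1-1,-11-,0--1,0-1-,01--
  m13 ⊆ -1-1 [E]
  m14 ⊆ --10,-11-
  m15 ⊆ -1-1,-11-
E = {-1-1, 0--1, 01--}

3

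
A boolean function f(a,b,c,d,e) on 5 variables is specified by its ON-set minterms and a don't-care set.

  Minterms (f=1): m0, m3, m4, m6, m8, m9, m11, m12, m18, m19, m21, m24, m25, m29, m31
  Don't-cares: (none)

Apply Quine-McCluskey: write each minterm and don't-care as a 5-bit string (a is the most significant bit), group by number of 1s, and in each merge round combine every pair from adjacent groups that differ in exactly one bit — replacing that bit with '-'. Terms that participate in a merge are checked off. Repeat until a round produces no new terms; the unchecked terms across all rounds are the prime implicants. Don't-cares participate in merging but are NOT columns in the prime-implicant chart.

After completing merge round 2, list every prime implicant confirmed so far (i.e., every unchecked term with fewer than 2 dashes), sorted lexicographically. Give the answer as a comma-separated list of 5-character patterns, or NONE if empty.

-0011, 0-011, 001-0, 010-1, 1-101, 1001-, 11-01, 111-1

Round 0: 00000✓ 00011✓ 00100✓ 00110✓ 01000✓ 01001✓ 01011✓ 01100✓ 10010✓ 10011✓ 10101✓ 11000✓ 11001✓ 11101✓ 11111✓
Round 1: -0011 -1000✓ -1001✓ 0-000✓ 0-011 0-100✓ 00-00✓ 001-0 01-00✓ 010-1 0100-✓ 1-101 1001- 11-01 1100-✓ 111-1
Round 2: -100- 0--00
PIs = {-0011, -100-, 0--00, 0-011, 001-0, 010-1, 1-101, 1001-, 11-01, 111-1}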